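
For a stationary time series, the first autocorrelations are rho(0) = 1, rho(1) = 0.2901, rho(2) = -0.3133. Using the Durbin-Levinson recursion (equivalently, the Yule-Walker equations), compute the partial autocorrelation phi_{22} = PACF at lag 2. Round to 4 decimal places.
\phi_{22} = -0.4340

The PACF at lag k is phi_{kk}, the last component of the solution
to the Yule-Walker system G_k phi = r_k where
  (G_k)_{ij} = rho(|i - j|), (r_k)_i = rho(i), i,j = 1..k.
Equivalently, Durbin-Levinson gives phi_{kk} iteratively:
  phi_{11} = rho(1)
  phi_{kk} = [rho(k) - sum_{j=1..k-1} phi_{k-1,j} rho(k-j)]
            / [1 - sum_{j=1..k-1} phi_{k-1,j} rho(j)],
  phi_{k,j} = phi_{k-1,j} - phi_{kk} phi_{k-1,k-j},  j = 1..k-1.
Step k = 1:
  phi_11 = rho(1) = 0.2901.
Step k = 2:
  phi_22 = [rho(2) - phi_11 rho(1)] / [1 - phi_11 rho(1)] = [-0.3133 - (0.2901)(0.2901)] / [1 - (0.2901)(0.2901)]
         = -0.39745801 / 0.91584199 = -0.434.
Therefore phi_{22} = -0.4340.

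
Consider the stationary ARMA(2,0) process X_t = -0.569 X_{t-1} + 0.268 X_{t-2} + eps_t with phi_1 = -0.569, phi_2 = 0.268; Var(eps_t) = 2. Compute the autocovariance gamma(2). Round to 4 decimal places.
\gamma(2) = 3.8672

Multiply the model equation by X_{t-k} and take expectations. With theta_0 = psi_0 = 1 and psi_j the MA(infinity) weights, this gives
  gamma(k) - sum_i phi_i gamma(k-i) = c_k,
  c_k = sigma^2 * sum_{j=k..q} theta_j psi_{j-k}   (c_k = 0 for k > q),
using gamma(-m) = gamma(m).
Pure AR (q = 0): c_0 = sigma^2 = 2, c_k = 0 for k >= 1.
Equations for k = 0, 1, 2 (AR order 2, c_2 = 0):
  (E0) gamma(0) = phi_1 gamma(1) + phi_2 gamma(2) + c_0
  (E1) gamma(1) = phi_1 gamma(0) + phi_2 gamma(1) + c_1
  (E2) gamma(2) = phi_1 gamma(1) + phi_2 gamma(0)
From (E1): gamma(1) = A gamma(0) + B with
  A = phi_1 / (1 - phi_2) = -0.569 / 0.732 = -0.777322,   B = c_1 / (1 - phi_2) = 0 / 0.732 = 0.
Insert (E2) into (E0): gamma(0) (1 - phi_2^2) = phi_1 (1 + phi_2) gamma(1) + c_0.
  phi_1 (1 + phi_2) = (-0.569)(1.268) = -0.721492,   1 - phi_2^2 = 0.928176.
Replace gamma(1) by A gamma(0) + B and collect gamma(0):
  gamma(0) [0.928176 - (-0.721492)(-0.777322)] = c_0 = 2
  gamma(0) * 0.367344 = 2
  gamma(0) = 2 / 0.367344 = 5.444486.
  gamma(1) = A gamma(0) = (-0.777322)(5.444486) = -4.232121.
  gamma(2) = phi_1 gamma(1) + phi_2 gamma(0) = (-0.569)(-4.232121) + (0.268)(5.444486) = 3.867199.
Therefore gamma(2) = 3.8672 (to 4 decimal places).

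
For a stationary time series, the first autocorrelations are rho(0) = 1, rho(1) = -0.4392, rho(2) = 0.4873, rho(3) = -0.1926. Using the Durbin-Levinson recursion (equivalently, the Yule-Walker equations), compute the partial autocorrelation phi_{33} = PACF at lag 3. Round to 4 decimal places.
\phi_{33} = 0.1480

The PACF at lag k is phi_{kk}, the last component of the solution
to the Yule-Walker system G_k phi = r_k where
  (G_k)_{ij} = rho(|i - j|), (r_k)_i = rho(i), i,j = 1..k.
Equivalently, Durbin-Levinson gives phi_{kk} iteratively:
  phi_{11} = rho(1)
  phi_{kk} = [rho(k) - sum_{j=1..k-1} phi_{k-1,j} rho(k-j)]
            / [1 - sum_{j=1..k-1} phi_{k-1,j} rho(j)],
  phi_{k,j} = phi_{k-1,j} - phi_{kk} phi_{k-1,k-j},  j = 1..k-1.
Step k = 1:
  phi_11 = rho(1) = -0.4392.
Step k = 2:
  phi_22 = [rho(2) - phi_11 rho(1)] / [1 - phi_11 rho(1)] = [0.4873 - (-0.4392)(-0.4392)] / [1 - (-0.4392)(-0.4392)]
         = 0.29440336 / 0.80710336 = 0.364765.
  Update: phi_21 = phi_11 - phi_22 phi_11 = -0.4392 - (0.364765)(-0.4392) = -0.278995.
Step k = 3:
  phi_33 = [rho(3) - phi_21 rho(2) - phi_22 rho(1)] / [1 - phi_21 rho(1) - phi_22 rho(2)]
    numerator   = -0.1926 - (-0.278995)(0.4873) - (0.364765)(-0.4392) = 0.10355924
    denominator = 1 - (-0.278995)(-0.4392) - (0.364765)(0.4873) = 0.69971521
  phi_33 = 0.10355924 / 0.69971521 = 0.148.
Therefore phi_{33} = 0.1480.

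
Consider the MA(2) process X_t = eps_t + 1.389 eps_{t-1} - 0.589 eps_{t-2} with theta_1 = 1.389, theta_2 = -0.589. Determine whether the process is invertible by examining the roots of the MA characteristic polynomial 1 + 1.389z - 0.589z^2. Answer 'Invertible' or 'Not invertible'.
\text{Not invertible}

The MA(q) characteristic polynomial is P(z) = 1 + 1.389z - 0.589z^2.
Invertibility requires all roots to lie outside the unit circle, i.e. |z| > 1 for every root.
Set 1 + (1.389) z + (-0.589) z^2 = 0, i.e. a z^2 + b z + c = 0 with a = -0.589, b = 1.389, c = 1.
Discriminant D = b^2 - 4ac = (1.389)^2 - 4*(-0.589)*1 = 1.929321 - (-2.356) = 4.285321.
D >= 0, so the roots are real: z = (-b +/- sqrt(D)) / (2a) = (-1.389 +/- 2.070102) / (-1.178).
  z_1 = (-1.389 + 2.070102) / (-1.178) = -0.5782,   |z_1| = 0.5782.
  z_2 = (-1.389 - 2.070102) / (-1.178) = 2.9364,   |z_2| = 2.9364.
Moduli of all roots: 0.5782, 2.9364.
All moduli strictly greater than 1? No.
Verdict: Not invertible.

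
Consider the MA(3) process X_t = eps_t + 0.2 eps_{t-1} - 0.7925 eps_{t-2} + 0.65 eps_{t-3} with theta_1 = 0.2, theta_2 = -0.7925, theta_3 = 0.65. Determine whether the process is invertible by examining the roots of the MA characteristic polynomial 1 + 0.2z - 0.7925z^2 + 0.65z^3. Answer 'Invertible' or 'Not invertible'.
\text{Not invertible}

The MA(q) characteristic polynomial is P(z) = 1 + 0.2z - 0.7925z^2 + 0.65z^3.
Invertibility requires all roots to lie outside the unit circle, i.e. |z| > 1 for every root.
Degree 3: look for a simple real root z0 first, then factor out (1 - z/z0) and solve the remaining quadratic.
Testing z0 = -0.8: P(-0.8) = 1 + (0.2)(-0.8) + (-0.7925)(-0.8)^2 + (0.65)(-0.8)^3
  = 1 + (-0.16) + (-0.5072) + (-0.3328) = 0.  So z_0 = -0.8 is a root, |z_0| = 0.8.
Divide out the factor (1 + 1.25 z) = (1 - z/z0) (since 1/z0 = -1.25):
  P(z) = (1 + 1.25 z)(1 + (-1.05) z + (0.52) z^2)
  [check: z-coef -1.05 - (-1.25) = 0.2; z^2-coef 0.52 - (-1.25)(-1.05) = -0.7925; z^3-coef -(-1.25)(0.52) = 0.65.]
Remaining roots from the quadratic factor 1 + (-1.05) z + (0.52) z^2:
  Set 1 + (-1.05) z + (0.52) z^2 = 0, i.e. a z^2 + b z + c = 0 with a = 0.52, b = -1.05, c = 1.
  Discriminant D = b^2 - 4ac = (-1.05)^2 - 4*(0.52)*1 = 1.1025 - (2.08) = -0.9775.
  D < 0, so the roots are the complex-conjugate pair z = (-b +/- i sqrt(-D)) / (2a) = 1.0096 +/- 0.9507i.
  For a conjugate pair |z|^2 = z * conj(z) = (product of roots) = c/a = 1/(0.52) = 1.923077, so |z| = sqrt(1.923077) = 1.3868 for both roots.
Moduli of all roots: 0.8000, 1.3868, 1.3868.
All moduli strictly greater than 1? No.
Verdict: Not invertible.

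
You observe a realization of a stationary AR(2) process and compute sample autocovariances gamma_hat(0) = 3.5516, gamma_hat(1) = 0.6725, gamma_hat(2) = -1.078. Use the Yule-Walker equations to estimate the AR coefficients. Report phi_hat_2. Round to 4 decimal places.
\hat\phi_{2} = -0.3520

The Yule-Walker equations for an AR(p) process read, in matrix form,
  Gamma_p phi = r_p,   with   (Gamma_p)_{ij} = gamma(|i - j|),
                       (r_p)_i = gamma(i),   i,j = 1..p.
Substitute the sample gammas (Toeplitz matrix and right-hand side of size 2):
  Gamma_p = [[3.5516, 0.6725], [0.6725, 3.5516]]
  r_p     = [0.6725, -1.078]
Written out:
  3.5516 phi_1 + 0.6725 phi_2 = 0.6725
  0.6725 phi_1 + 3.5516 phi_2 = -1.078
Solve by Cramer's rule:
  det = gamma(0)^2 - gamma(1)^2 = (3.5516)^2 - (0.6725)^2 = 12.61386256 - 0.45225625 = 12.16160631
  phi_hat_1 = [gamma(1) gamma(0) - gamma(1) gamma(2)] / det = [(0.6725)(3.5516) - (0.6725)(-1.078)] / 12.16160631 = 3.113406 / 12.16160631 = 0.256
  phi_hat_2 = [gamma(0) gamma(2) - gamma(1)^2] / det = [(3.5516)(-1.078) - (0.6725)^2] / 12.16160631 = -4.28088105 / 12.16160631 = -0.352
So phi_hat = [0.2560, -0.3520].
Therefore phi_hat_2 = -0.3520.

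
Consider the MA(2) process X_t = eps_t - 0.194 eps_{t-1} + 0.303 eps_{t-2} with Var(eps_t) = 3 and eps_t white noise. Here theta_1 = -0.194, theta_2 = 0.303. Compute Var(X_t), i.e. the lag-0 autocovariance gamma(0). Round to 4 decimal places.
\gamma(0) = 3.3883

For an MA(q) process X_t = eps_t + sum_i theta_i eps_{t-i} with
Var(eps_t) = sigma^2, the variance is
  gamma(0) = sigma^2 * (1 + sum_i theta_i^2).
  sum_i theta_i^2 = (-0.194)^2 + (0.303)^2 = 0.037636 + 0.091809 = 0.129445.
  gamma(0) = 3 * (1 + 0.129445) = 3 * 1.129445 = 3.388335, which rounds to 3.3883.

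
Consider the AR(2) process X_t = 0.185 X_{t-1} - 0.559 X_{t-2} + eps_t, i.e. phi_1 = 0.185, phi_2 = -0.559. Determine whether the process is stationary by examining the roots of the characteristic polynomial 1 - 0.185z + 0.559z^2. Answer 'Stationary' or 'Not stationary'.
\text{Stationary}

The AR(p) characteristic polynomial is P(z) = 1 - 0.185z + 0.559z^2.
Stationarity requires all roots to lie outside the unit circle, i.e. |z| > 1 for every root.
Set 1 + (-0.185) z + (0.559) z^2 = 0, i.e. a z^2 + b z + c = 0 with a = 0.559, b = -0.185, c = 1.
Discriminant D = b^2 - 4ac = (-0.185)^2 - 4*(0.559)*1 = 0.034225 - (2.236) = -2.201775.
D < 0, so the roots are the complex-conjugate pair z = (-b +/- i sqrt(-D)) / (2a) = 0.1655 +/- 1.3272i.
For a conjugate pair |z|^2 = z * conj(z) = (product of roots) = c/a = 1/(0.559) = 1.788909, so |z| = sqrt(1.788909) = 1.3375 for both roots.
Moduli of all roots: 1.3375, 1.3375.
All moduli strictly greater than 1? Yes.
Verdict: Stationary.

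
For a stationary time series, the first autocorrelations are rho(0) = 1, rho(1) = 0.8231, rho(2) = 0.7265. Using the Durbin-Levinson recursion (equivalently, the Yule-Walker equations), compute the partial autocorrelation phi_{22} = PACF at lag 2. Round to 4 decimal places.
\phi_{22} = 0.1520

The PACF at lag k is phi_{kk}, the last component of the solution
to the Yule-Walker system G_k phi = r_k where
  (G_k)_{ij} = rho(|i - j|), (r_k)_i = rho(i), i,j = 1..k.
Equivalently, Durbin-Levinson gives phi_{kk} iteratively:
  phi_{11} = rho(1)
  phi_{kk} = [rho(k) - sum_{j=1..k-1} phi_{k-1,j} rho(k-j)]
            / [1 - sum_{j=1..k-1} phi_{k-1,j} rho(j)],
  phi_{k,j} = phi_{k-1,j} - phi_{kk} phi_{k-1,k-j},  j = 1..k-1.
Step k = 1:
  phi_11 = rho(1) = 0.8231.
Step k = 2:
  phi_22 = [rho(2) - phi_11 rho(1)] / [1 - phi_11 rho(1)] = [0.7265 - (0.8231)(0.8231)] / [1 - (0.8231)(0.8231)]
         = 0.04900639 / 0.32250639 = 0.152.
Therefore phi_{22} = 0.1520.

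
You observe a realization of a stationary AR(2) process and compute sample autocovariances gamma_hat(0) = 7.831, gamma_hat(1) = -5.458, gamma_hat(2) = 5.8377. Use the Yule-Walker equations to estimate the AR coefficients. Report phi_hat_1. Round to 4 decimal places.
\hat\phi_{1} = -0.3450

The Yule-Walker equations for an AR(p) process read, in matrix form,
  Gamma_p phi = r_p,   with   (Gamma_p)_{ij} = gamma(|i - j|),
                       (r_p)_i = gamma(i),   i,j = 1..p.
Substitute the sample gammas (Toeplitz matrix and right-hand side of size 2):
  Gamma_p = [[7.831, -5.458], [-5.458, 7.831]]
  r_p     = [-5.458, 5.8377]
Written out:
  7.831 phi_1 - 5.458 phi_2 = -5.458
  -5.458 phi_1 + 7.831 phi_2 = 5.8377
Solve by Cramer's rule:
  det = gamma(0)^2 - gamma(1)^2 = (7.831)^2 - (-5.458)^2 = 61.324561 - 29.789764 = 31.534797
  phi_hat_1 = [gamma(1) gamma(0) - gamma(1) gamma(2)] / det = [(-5.458)(7.831) - (-5.458)(5.8377)] / 31.534797 = -10.8794314 / 31.534797 = -0.345
  phi_hat_2 = [gamma(0) gamma(2) - gamma(1)^2] / det = [(7.831)(5.8377) - (-5.458)^2] / 31.534797 = 15.9252647 / 31.534797 = 0.505
So phi_hat = [-0.3450, 0.5050].
Therefore phi_hat_1 = -0.3450.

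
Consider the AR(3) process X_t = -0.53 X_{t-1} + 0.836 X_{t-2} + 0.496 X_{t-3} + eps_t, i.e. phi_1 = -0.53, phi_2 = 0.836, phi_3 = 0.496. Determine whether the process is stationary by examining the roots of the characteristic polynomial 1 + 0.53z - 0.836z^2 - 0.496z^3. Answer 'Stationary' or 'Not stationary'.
\text{Stationary}

The AR(p) characteristic polynomial is P(z) = 1 + 0.53z - 0.836z^2 - 0.496z^3.
Stationarity requires all roots to lie outside the unit circle, i.e. |z| > 1 for every root.
Degree 3: look for a simple real root z0 first, then factor out (1 - z/z0) and solve the remaining quadratic.
Testing z0 = -1.25: P(-1.25) = 1 + (0.53)(-1.25) + (-0.836)(-1.25)^2 + (-0.496)(-1.25)^3
  = 1 + (-0.6625) + (-1.30625) + (0.96875) = 0.  So z_0 = -1.25 is a root, |z_0| = 1.25.
Divide out the factor (1 + 0.8 z) = (1 - z/z0) (since 1/z0 = -0.8):
  P(z) = (1 + 0.8 z)(1 + (-0.27) z + (-0.62) z^2)
  [check: z-coef -0.27 - (-0.8) = 0.53; z^2-coef -0.62 - (-0.8)(-0.27) = -0.836; z^3-coef -(-0.8)(-0.62) = -0.496.]
Remaining roots from the quadratic factor 1 + (-0.27) z + (-0.62) z^2:
  Set 1 + (-0.27) z + (-0.62) z^2 = 0, i.e. a z^2 + b z + c = 0 with a = -0.62, b = -0.27, c = 1.
  Discriminant D = b^2 - 4ac = (-0.27)^2 - 4*(-0.62)*1 = 0.0729 - (-2.48) = 2.5529.
  D >= 0, so the roots are real: z = (-b +/- sqrt(D)) / (2a) = (0.27 +/- 1.59778) / (-1.24).
    z_1 = (0.27 + 1.59778) / (-1.24) = -1.5063,   |z_1| = 1.5063.
    z_2 = (0.27 - 1.59778) / (-1.24) = 1.0708,   |z_2| = 1.0708.
Moduli of all roots: 1.2500, 1.5063, 1.0708.
All moduli strictly greater than 1? Yes.
Verdict: Stationary.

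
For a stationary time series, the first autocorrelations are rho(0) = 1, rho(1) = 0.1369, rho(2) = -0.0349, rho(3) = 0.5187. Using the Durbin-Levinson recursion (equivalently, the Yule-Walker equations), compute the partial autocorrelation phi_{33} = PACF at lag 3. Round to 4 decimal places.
\phi_{33} = 0.5430

The PACF at lag k is phi_{kk}, the last component of the solution
to the Yule-Walker system G_k phi = r_k where
  (G_k)_{ij} = rho(|i - j|), (r_k)_i = rho(i), i,j = 1..k.
Equivalently, Durbin-Levinson gives phi_{kk} iteratively:
  phi_{11} = rho(1)
  phi_{kk} = [rho(k) - sum_{j=1..k-1} phi_{k-1,j} rho(k-j)]
            / [1 - sum_{j=1..k-1} phi_{k-1,j} rho(j)],
  phi_{k,j} = phi_{k-1,j} - phi_{kk} phi_{k-1,k-j},  j = 1..k-1.
Step k = 1:
  phi_11 = rho(1) = 0.1369.
Step k = 2:
  phi_22 = [rho(2) - phi_11 rho(1)] / [1 - phi_11 rho(1)] = [-0.0349 - (0.1369)(0.1369)] / [1 - (0.1369)(0.1369)]
         = -0.05364161 / 0.98125839 = -0.054666.
  Update: phi_21 = phi_11 - phi_22 phi_11 = 0.1369 - (-0.054666)(0.1369) = 0.144384.
Step k = 3:
  phi_33 = [rho(3) - phi_21 rho(2) - phi_22 rho(1)] / [1 - phi_21 rho(1) - phi_22 rho(2)]
    numerator   = 0.5187 - (0.144384)(-0.0349) - (-0.054666)(0.1369) = 0.53122279
    denominator = 1 - (0.144384)(0.1369) - (-0.054666)(-0.0349) = 0.97832601
  phi_33 = 0.53122279 / 0.97832601 = 0.543.
Therefore phi_{33} = 0.5430.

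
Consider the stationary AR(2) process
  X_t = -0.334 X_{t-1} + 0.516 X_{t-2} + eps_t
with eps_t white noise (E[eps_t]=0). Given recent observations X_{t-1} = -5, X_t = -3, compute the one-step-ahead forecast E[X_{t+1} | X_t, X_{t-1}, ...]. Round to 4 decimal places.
E[X_{t+1} \mid \mathcal F_t] = -1.5780

For an AR(p) model X_t = c + sum_i phi_i X_{t-i} + eps_t, the
one-step-ahead conditional mean is
  E[X_{t+1} | X_t, ...] = c + sum_i phi_i X_{t+1-i}.
Substitute known values:
  E[X_{t+1} | ...] = (-0.334) * (-3) + (0.516) * (-5)
                   = -1.5780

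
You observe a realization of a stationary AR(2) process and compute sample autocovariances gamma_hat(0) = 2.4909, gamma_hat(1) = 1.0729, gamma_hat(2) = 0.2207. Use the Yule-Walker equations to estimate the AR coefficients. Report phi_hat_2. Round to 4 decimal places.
\hat\phi_{2} = -0.1190

The Yule-Walker equations for an AR(p) process read, in matrix form,
  Gamma_p phi = r_p,   with   (Gamma_p)_{ij} = gamma(|i - j|),
                       (r_p)_i = gamma(i),   i,j = 1..p.
Substitute the sample gammas (Toeplitz matrix and right-hand side of size 2):
  Gamma_p = [[2.4909, 1.0729], [1.0729, 2.4909]]
  r_p     = [1.0729, 0.2207]
Written out:
  2.4909 phi_1 + 1.0729 phi_2 = 1.0729
  1.0729 phi_1 + 2.4909 phi_2 = 0.2207
Solve by Cramer's rule:
  det = gamma(0)^2 - gamma(1)^2 = (2.4909)^2 - (1.0729)^2 = 6.20458281 - 1.15111441 = 5.0534684
  phi_hat_1 = [gamma(1) gamma(0) - gamma(1) gamma(2)] / det = [(1.0729)(2.4909) - (1.0729)(0.2207)] / 5.0534684 = 2.43569758 / 5.0534684 = 0.482
  phi_hat_2 = [gamma(0) gamma(2) - gamma(1)^2] / det = [(2.4909)(0.2207) - (1.0729)^2] / 5.0534684 = -0.60137278 / 5.0534684 = -0.119
So phi_hat = [0.4820, -0.1190].
Therefore phi_hat_2 = -0.1190.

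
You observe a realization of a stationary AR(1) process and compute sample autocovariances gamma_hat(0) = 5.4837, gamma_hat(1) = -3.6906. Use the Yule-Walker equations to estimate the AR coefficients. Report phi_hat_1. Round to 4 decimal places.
\hat\phi_{1} = -0.6730

The Yule-Walker equations for an AR(p) process read, in matrix form,
  Gamma_p phi = r_p,   with   (Gamma_p)_{ij} = gamma(|i - j|),
                       (r_p)_i = gamma(i),   i,j = 1..p.
Substitute the sample gammas (Toeplitz matrix and right-hand side of size 1):
  Gamma_p = [[5.4837]]
  r_p     = [-3.6906]
With p = 1 this is the single equation gamma(0) phi_1 = gamma(1):
  phi_hat_1 = gamma(1) / gamma(0) = -3.6906 / 5.4837 = -0.6730.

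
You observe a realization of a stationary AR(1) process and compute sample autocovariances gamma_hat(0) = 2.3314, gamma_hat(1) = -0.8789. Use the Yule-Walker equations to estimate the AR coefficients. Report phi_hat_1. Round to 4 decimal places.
\hat\phi_{1} = -0.3770

The Yule-Walker equations for an AR(p) process read, in matrix form,
  Gamma_p phi = r_p,   with   (Gamma_p)_{ij} = gamma(|i - j|),
                       (r_p)_i = gamma(i),   i,j = 1..p.
Substitute the sample gammas (Toeplitz matrix and right-hand side of size 1):
  Gamma_p = [[2.3314]]
  r_p     = [-0.8789]
With p = 1 this is the single equation gamma(0) phi_1 = gamma(1):
  phi_hat_1 = gamma(1) / gamma(0) = -0.8789 / 2.3314 = -0.3770.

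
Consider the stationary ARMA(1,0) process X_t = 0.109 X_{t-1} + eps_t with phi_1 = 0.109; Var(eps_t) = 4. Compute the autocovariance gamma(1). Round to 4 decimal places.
\gamma(1) = 0.4412

Multiply the model equation by X_{t-k} and take expectations. With theta_0 = psi_0 = 1 and psi_j the MA(infinity) weights, this gives
  gamma(k) - sum_i phi_i gamma(k-i) = c_k,
  c_k = sigma^2 * sum_{j=k..q} theta_j psi_{j-k}   (c_k = 0 for k > q),
using gamma(-m) = gamma(m).
Pure AR (q = 0): c_0 = sigma^2 = 4, c_k = 0 for k >= 1.
Equations for k = 0 and k = 1 (AR order 1):
  gamma(0) = phi_1 gamma(1) + c_0
  gamma(1) = phi_1 gamma(0) + c_1
Substituting the second into the first: gamma(0) (1 - phi_1^2) = c_0 + phi_1 c_1, so
  gamma(0) = c_0 / (1 - phi_1^2) = 4 / (1 - (0.109)^2) = 4 / 0.988119 = 4.048095.
  gamma(1) = phi_1 gamma(0) = (0.109)(4.048095) = 0.441242.
Therefore gamma(1) = 0.4412 (to 4 decimal places).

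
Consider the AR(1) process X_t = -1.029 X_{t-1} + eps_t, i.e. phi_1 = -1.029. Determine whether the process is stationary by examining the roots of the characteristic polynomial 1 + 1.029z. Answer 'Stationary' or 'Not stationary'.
\text{Not stationary}

The AR(p) characteristic polynomial is P(z) = 1 + 1.029z.
Stationarity requires all roots to lie outside the unit circle, i.e. |z| > 1 for every root.
This is linear in z: 1 + (1.029) z = 0  =>  z = -1/(1.029) = -0.971817,  |z| = 0.971817.
Moduli of all roots: 0.9718.
All moduli strictly greater than 1? No.
Verdict: Not stationary.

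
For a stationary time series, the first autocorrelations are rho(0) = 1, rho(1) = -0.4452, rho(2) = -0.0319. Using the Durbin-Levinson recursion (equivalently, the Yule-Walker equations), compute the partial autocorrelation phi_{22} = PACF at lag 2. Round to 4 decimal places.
\phi_{22} = -0.2870

The PACF at lag k is phi_{kk}, the last component of the solution
to the Yule-Walker system G_k phi = r_k where
  (G_k)_{ij} = rho(|i - j|), (r_k)_i = rho(i), i,j = 1..k.
Equivalently, Durbin-Levinson gives phi_{kk} iteratively:
  phi_{11} = rho(1)
  phi_{kk} = [rho(k) - sum_{j=1..k-1} phi_{k-1,j} rho(k-j)]
            / [1 - sum_{j=1..k-1} phi_{k-1,j} rho(j)],
  phi_{k,j} = phi_{k-1,j} - phi_{kk} phi_{k-1,k-j},  j = 1..k-1.
Step k = 1:
  phi_11 = rho(1) = -0.4452.
Step k = 2:
  phi_22 = [rho(2) - phi_11 rho(1)] / [1 - phi_11 rho(1)] = [-0.0319 - (-0.4452)(-0.4452)] / [1 - (-0.4452)(-0.4452)]
         = -0.23010304 / 0.80179696 = -0.287.
Therefore phi_{22} = -0.2870.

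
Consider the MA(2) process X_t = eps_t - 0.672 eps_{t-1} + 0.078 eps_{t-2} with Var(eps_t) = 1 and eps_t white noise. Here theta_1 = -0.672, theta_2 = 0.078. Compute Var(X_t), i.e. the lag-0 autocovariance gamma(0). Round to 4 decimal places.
\gamma(0) = 1.4577

For an MA(q) process X_t = eps_t + sum_i theta_i eps_{t-i} with
Var(eps_t) = sigma^2, the variance is
  gamma(0) = sigma^2 * (1 + sum_i theta_i^2).
  sum_i theta_i^2 = (-0.672)^2 + (0.078)^2 = 0.451584 + 0.006084 = 0.457668.
  gamma(0) = 1 * (1 + 0.457668) = 1 * 1.457668 = 1.457668, which rounds to 1.4577.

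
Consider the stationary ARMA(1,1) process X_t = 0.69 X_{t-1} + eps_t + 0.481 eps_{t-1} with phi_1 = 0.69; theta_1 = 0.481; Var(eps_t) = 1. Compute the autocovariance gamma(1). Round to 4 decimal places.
\gamma(1) = 2.9770

Multiply the model equation by X_{t-k} and take expectations. With theta_0 = psi_0 = 1 and psi_j the MA(infinity) weights, this gives
  gamma(k) - sum_i phi_i gamma(k-i) = c_k,
  c_k = sigma^2 * sum_{j=k..q} theta_j psi_{j-k}   (c_k = 0 for k > q),
using gamma(-m) = gamma(m).
psi-weights needed (psi_j = theta_j + sum_i phi_i psi_{j-i}):
  psi_1 = theta_1 + phi_1 = 0.481 + (0.69) = 1.171
Right-hand sides:
  c_0 = sigma^2 (1 + theta_1 psi_1) = 1 * (1 + (0.481)(1.171)) = 1 * 1.563251 = 1.563251
  c_1 = sigma^2 theta_1 = 1 * (0.481) = 0.481
  c_2 = 0
Equations for k = 0 and k = 1 (AR order 1):
  gamma(0) = phi_1 gamma(1) + c_0
  gamma(1) = phi_1 gamma(0) + c_1
Substituting the second into the first: gamma(0) (1 - phi_1^2) = c_0 + phi_1 c_1, so
  gamma(0) = (c_0 + phi_1 c_1) / (1 - phi_1^2) = (1.563251 + (0.69)(0.481)) / (1 - (0.69)^2) = 1.895141 / 0.5239 = 3.617372.
  gamma(1) = phi_1 gamma(0) + c_1 = (0.69)(3.617372) + (0.481) = 2.976986.
Therefore gamma(1) = 2.9770 (to 4 decimal places).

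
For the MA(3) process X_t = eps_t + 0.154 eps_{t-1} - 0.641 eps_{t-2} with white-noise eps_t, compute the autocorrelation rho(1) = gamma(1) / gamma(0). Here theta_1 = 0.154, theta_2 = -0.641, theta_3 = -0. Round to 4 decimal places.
\rho(1) = 0.0385

For an MA(q) process with theta_0 = 1, the autocovariance is
  gamma(k) = sigma^2 * sum_{i=0..q-k} theta_i * theta_{i+k},
and rho(k) = gamma(k) / gamma(0). Sigma^2 cancels.
  numerator   = (1)*(0.154) + (0.154)*(-0.641) + (-0.641)*(-0) = 0.055286.
  denominator = (1)^2 + (0.154)^2 + (-0.641)^2 + (-0)^2 = 1.434597.
  rho(1) = 0.055286 / 1.434597 = 0.0385.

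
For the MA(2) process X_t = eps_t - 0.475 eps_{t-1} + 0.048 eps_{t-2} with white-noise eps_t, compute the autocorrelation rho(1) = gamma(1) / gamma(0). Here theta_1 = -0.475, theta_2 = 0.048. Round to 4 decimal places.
\rho(1) = -0.4054

For an MA(q) process with theta_0 = 1, the autocovariance is
  gamma(k) = sigma^2 * sum_{i=0..q-k} theta_i * theta_{i+k},
and rho(k) = gamma(k) / gamma(0). Sigma^2 cancels.
  numerator   = (1)*(-0.475) + (-0.475)*(0.048) = -0.4978.
  denominator = (1)^2 + (-0.475)^2 + (0.048)^2 = 1.227929.
  rho(1) = -0.4978 / 1.227929 = -0.4054.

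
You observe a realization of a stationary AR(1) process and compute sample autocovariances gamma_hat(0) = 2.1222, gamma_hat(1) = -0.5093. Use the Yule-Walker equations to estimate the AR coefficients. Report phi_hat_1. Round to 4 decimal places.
\hat\phi_{1} = -0.2400

The Yule-Walker equations for an AR(p) process read, in matrix form,
  Gamma_p phi = r_p,   with   (Gamma_p)_{ij} = gamma(|i - j|),
                       (r_p)_i = gamma(i),   i,j = 1..p.
Substitute the sample gammas (Toeplitz matrix and right-hand side of size 1):
  Gamma_p = [[2.1222]]
  r_p     = [-0.5093]
With p = 1 this is the single equation gamma(0) phi_1 = gamma(1):
  phi_hat_1 = gamma(1) / gamma(0) = -0.5093 / 2.1222 = -0.2400.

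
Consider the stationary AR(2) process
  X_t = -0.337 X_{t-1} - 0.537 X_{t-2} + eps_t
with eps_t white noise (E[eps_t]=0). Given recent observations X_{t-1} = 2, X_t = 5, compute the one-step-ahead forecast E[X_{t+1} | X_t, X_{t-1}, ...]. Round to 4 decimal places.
E[X_{t+1} \mid \mathcal F_t] = -2.7590

For an AR(p) model X_t = c + sum_i phi_i X_{t-i} + eps_t, the
one-step-ahead conditional mean is
  E[X_{t+1} | X_t, ...] = c + sum_i phi_i X_{t+1-i}.
Substitute known values:
  E[X_{t+1} | ...] = (-0.337) * (5) + (-0.537) * (2)
                   = -2.7590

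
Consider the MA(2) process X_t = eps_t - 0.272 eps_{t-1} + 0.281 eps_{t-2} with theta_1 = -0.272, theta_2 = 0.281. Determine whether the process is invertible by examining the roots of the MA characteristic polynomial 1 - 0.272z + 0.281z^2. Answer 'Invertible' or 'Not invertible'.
\text{Invertible}

The MA(q) characteristic polynomial is P(z) = 1 - 0.272z + 0.281z^2.
Invertibility requires all roots to lie outside the unit circle, i.e. |z| > 1 for every root.
Set 1 + (-0.272) z + (0.281) z^2 = 0, i.e. a z^2 + b z + c = 0 with a = 0.281, b = -0.272, c = 1.
Discriminant D = b^2 - 4ac = (-0.272)^2 - 4*(0.281)*1 = 0.073984 - (1.124) = -1.050016.
D < 0, so the roots are the complex-conjugate pair z = (-b +/- i sqrt(-D)) / (2a) = 0.484 +/- 1.8233i.
For a conjugate pair |z|^2 = z * conj(z) = (product of roots) = c/a = 1/(0.281) = 3.558719, so |z| = sqrt(3.558719) = 1.8865 for both roots.
Moduli of all roots: 1.8865, 1.8865.
All moduli strictly greater than 1? Yes.
Verdict: Invertible.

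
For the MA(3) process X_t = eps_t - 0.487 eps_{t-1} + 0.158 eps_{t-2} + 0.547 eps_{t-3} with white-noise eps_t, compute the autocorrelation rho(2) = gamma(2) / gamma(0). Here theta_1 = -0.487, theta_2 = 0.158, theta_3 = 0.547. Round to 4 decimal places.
\rho(2) = -0.0694

For an MA(q) process with theta_0 = 1, the autocovariance is
  gamma(k) = sigma^2 * sum_{i=0..q-k} theta_i * theta_{i+k},
and rho(k) = gamma(k) / gamma(0). Sigma^2 cancels.
  numerator   = (1)*(0.158) + (-0.487)*(0.547) = -0.108389.
  denominator = (1)^2 + (-0.487)^2 + (0.158)^2 + (0.547)^2 = 1.561342.
  rho(2) = -0.108389 / 1.561342 = -0.0694.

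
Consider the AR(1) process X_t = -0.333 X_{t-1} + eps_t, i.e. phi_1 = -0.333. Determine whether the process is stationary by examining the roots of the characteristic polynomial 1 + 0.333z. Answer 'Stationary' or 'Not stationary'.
\text{Stationary}

The AR(p) characteristic polynomial is P(z) = 1 + 0.333z.
Stationarity requires all roots to lie outside the unit circle, i.e. |z| > 1 for every root.
This is linear in z: 1 + (0.333) z = 0  =>  z = -1/(0.333) = -3.003003,  |z| = 3.003003.
Moduli of all roots: 3.0030.
All moduli strictly greater than 1? Yes.
Verdict: Stationary.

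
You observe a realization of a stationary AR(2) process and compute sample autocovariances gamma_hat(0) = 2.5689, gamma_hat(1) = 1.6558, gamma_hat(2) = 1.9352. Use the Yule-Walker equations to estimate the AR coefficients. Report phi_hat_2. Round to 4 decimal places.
\hat\phi_{2} = 0.5780

The Yule-Walker equations for an AR(p) process read, in matrix form,
  Gamma_p phi = r_p,   with   (Gamma_p)_{ij} = gamma(|i - j|),
                       (r_p)_i = gamma(i),   i,j = 1..p.
Substitute the sample gammas (Toeplitz matrix and right-hand side of size 2):
  Gamma_p = [[2.5689, 1.6558], [1.6558, 2.5689]]
  r_p     = [1.6558, 1.9352]
Written out:
  2.5689 phi_1 + 1.6558 phi_2 = 1.6558
  1.6558 phi_1 + 2.5689 phi_2 = 1.9352
Solve by Cramer's rule:
  det = gamma(0)^2 - gamma(1)^2 = (2.5689)^2 - (1.6558)^2 = 6.59924721 - 2.74167364 = 3.85757357
  phi_hat_1 = [gamma(1) gamma(0) - gamma(1) gamma(2)] / det = [(1.6558)(2.5689) - (1.6558)(1.9352)] / 3.85757357 = 1.04928046 / 3.85757357 = 0.272
  phi_hat_2 = [gamma(0) gamma(2) - gamma(1)^2] / det = [(2.5689)(1.9352) - (1.6558)^2] / 3.85757357 = 2.22966164 / 3.85757357 = 0.578
So phi_hat = [0.2720, 0.5780].
Therefore phi_hat_2 = 0.5780.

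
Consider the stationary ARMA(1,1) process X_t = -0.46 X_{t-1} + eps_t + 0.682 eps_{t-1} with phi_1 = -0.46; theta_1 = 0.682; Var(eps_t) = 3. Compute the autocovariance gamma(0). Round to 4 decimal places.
\gamma(0) = 3.1875

Multiply the model equation by X_{t-k} and take expectations. With theta_0 = psi_0 = 1 and psi_j the MA(infinity) weights, this gives
  gamma(k) - sum_i phi_i gamma(k-i) = c_k,
  c_k = sigma^2 * sum_{j=k..q} theta_j psi_{j-k}   (c_k = 0 for k > q),
using gamma(-m) = gamma(m).
psi-weights needed (psi_j = theta_j + sum_i phi_i psi_{j-i}):
  psi_1 = theta_1 + phi_1 = 0.682 + (-0.46) = 0.222
Right-hand sides:
  c_0 = sigma^2 (1 + theta_1 psi_1) = 3 * (1 + (0.682)(0.222)) = 3 * 1.151404 = 3.454212
  c_1 = sigma^2 theta_1 = 3 * (0.682) = 2.046
  c_2 = 0
Equations for k = 0 and k = 1 (AR order 1):
  gamma(0) = phi_1 gamma(1) + c_0
  gamma(1) = phi_1 gamma(0) + c_1
Substituting the second into the first: gamma(0) (1 - phi_1^2) = c_0 + phi_1 c_1, so
  gamma(0) = (c_0 + phi_1 c_1) / (1 - phi_1^2) = (3.454212 + (-0.46)(2.046)) / (1 - (-0.46)^2) = 2.513052 / 0.7884 = 3.187534.
Therefore gamma(0) = 3.1875 (to 4 decimal places).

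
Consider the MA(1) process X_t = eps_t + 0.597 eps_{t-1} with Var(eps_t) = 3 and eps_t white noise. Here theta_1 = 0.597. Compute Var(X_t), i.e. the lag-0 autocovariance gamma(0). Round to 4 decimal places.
\gamma(0) = 4.0692

For an MA(q) process X_t = eps_t + sum_i theta_i eps_{t-i} with
Var(eps_t) = sigma^2, the variance is
  gamma(0) = sigma^2 * (1 + sum_i theta_i^2).
  sum_i theta_i^2 = (0.597)^2 = 0.356409.
  gamma(0) = 3 * (1 + 0.356409) = 3 * 1.356409 = 4.069227, which rounds to 4.0692.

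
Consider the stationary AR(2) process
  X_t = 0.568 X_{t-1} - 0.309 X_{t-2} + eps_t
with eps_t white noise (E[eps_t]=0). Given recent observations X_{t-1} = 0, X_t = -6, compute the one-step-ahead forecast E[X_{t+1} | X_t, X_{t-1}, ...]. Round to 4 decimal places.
E[X_{t+1} \mid \mathcal F_t] = -3.4080

For an AR(p) model X_t = c + sum_i phi_i X_{t-i} + eps_t, the
one-step-ahead conditional mean is
  E[X_{t+1} | X_t, ...] = c + sum_i phi_i X_{t+1-i}.
Substitute known values:
  E[X_{t+1} | ...] = (0.568) * (-6) + (-0.309) * (0)
                   = -3.4080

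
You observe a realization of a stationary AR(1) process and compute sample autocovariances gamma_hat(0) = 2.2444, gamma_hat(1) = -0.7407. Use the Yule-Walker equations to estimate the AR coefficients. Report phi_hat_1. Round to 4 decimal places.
\hat\phi_{1} = -0.3300

The Yule-Walker equations for an AR(p) process read, in matrix form,
  Gamma_p phi = r_p,   with   (Gamma_p)_{ij} = gamma(|i - j|),
                       (r_p)_i = gamma(i),   i,j = 1..p.
Substitute the sample gammas (Toeplitz matrix and right-hand side of size 1):
  Gamma_p = [[2.2444]]
  r_p     = [-0.7407]
With p = 1 this is the single equation gamma(0) phi_1 = gamma(1):
  phi_hat_1 = gamma(1) / gamma(0) = -0.7407 / 2.2444 = -0.3300.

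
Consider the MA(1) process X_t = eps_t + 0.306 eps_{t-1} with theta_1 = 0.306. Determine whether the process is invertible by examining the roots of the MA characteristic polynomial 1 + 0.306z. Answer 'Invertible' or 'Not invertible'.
\text{Invertible}

The MA(q) characteristic polynomial is P(z) = 1 + 0.306z.
Invertibility requires all roots to lie outside the unit circle, i.e. |z| > 1 for every root.
This is linear in z: 1 + (0.306) z = 0  =>  z = -1/(0.306) = -3.267974,  |z| = 3.267974.
Moduli of all roots: 3.2680.
All moduli strictly greater than 1? Yes.
Verdict: Invertible.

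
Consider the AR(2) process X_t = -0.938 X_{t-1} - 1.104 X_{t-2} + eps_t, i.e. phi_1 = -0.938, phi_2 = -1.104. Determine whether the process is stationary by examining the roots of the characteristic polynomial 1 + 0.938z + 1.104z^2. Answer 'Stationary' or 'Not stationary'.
\text{Not stationary}

The AR(p) characteristic polynomial is P(z) = 1 + 0.938z + 1.104z^2.
Stationarity requires all roots to lie outside the unit circle, i.e. |z| > 1 for every root.
Set 1 + (0.938) z + (1.104) z^2 = 0, i.e. a z^2 + b z + c = 0 with a = 1.104, b = 0.938, c = 1.
Discriminant D = b^2 - 4ac = (0.938)^2 - 4*(1.104)*1 = 0.879844 - (4.416) = -3.536156.
D < 0, so the roots are the complex-conjugate pair z = (-b +/- i sqrt(-D)) / (2a) = -0.4248 +/- 0.8517i.
For a conjugate pair |z|^2 = z * conj(z) = (product of roots) = c/a = 1/(1.104) = 0.905797, so |z| = sqrt(0.905797) = 0.9517 for both roots.
Moduli of all roots: 0.9517, 0.9517.
All moduli strictly greater than 1? No.
Verdict: Not stationary.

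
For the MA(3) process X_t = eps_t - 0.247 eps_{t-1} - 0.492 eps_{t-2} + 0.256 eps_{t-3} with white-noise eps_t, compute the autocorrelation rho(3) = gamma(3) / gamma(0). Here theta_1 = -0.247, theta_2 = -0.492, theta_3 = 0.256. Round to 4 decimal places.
\rho(3) = 0.1871

For an MA(q) process with theta_0 = 1, the autocovariance is
  gamma(k) = sigma^2 * sum_{i=0..q-k} theta_i * theta_{i+k},
and rho(k) = gamma(k) / gamma(0). Sigma^2 cancels.
  numerator   = (1)*(0.256) = 0.256.
  denominator = (1)^2 + (-0.247)^2 + (-0.492)^2 + (0.256)^2 = 1.368609.
  rho(3) = 0.256 / 1.368609 = 0.1871.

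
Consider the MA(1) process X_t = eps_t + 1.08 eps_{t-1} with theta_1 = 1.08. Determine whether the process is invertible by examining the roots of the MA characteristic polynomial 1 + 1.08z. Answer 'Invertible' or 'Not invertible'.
\text{Not invertible}

The MA(q) characteristic polynomial is P(z) = 1 + 1.08z.
Invertibility requires all roots to lie outside the unit circle, i.e. |z| > 1 for every root.
This is linear in z: 1 + (1.08) z = 0  =>  z = -1/(1.08) = -0.925926,  |z| = 0.925926.
Moduli of all roots: 0.9259.
All moduli strictly greater than 1? No.
Verdict: Not invertible.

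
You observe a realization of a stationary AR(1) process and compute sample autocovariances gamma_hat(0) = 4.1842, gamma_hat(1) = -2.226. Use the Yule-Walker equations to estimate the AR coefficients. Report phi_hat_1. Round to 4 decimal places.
\hat\phi_{1} = -0.5320

The Yule-Walker equations for an AR(p) process read, in matrix form,
  Gamma_p phi = r_p,   with   (Gamma_p)_{ij} = gamma(|i - j|),
                       (r_p)_i = gamma(i),   i,j = 1..p.
Substitute the sample gammas (Toeplitz matrix and right-hand side of size 1):
  Gamma_p = [[4.1842]]
  r_p     = [-2.226]
With p = 1 this is the single equation gamma(0) phi_1 = gamma(1):
  phi_hat_1 = gamma(1) / gamma(0) = -2.226 / 4.1842 = -0.5320.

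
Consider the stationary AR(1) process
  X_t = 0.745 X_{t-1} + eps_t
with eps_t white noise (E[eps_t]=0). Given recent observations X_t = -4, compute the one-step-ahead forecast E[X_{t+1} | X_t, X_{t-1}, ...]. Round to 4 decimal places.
E[X_{t+1} \mid \mathcal F_t] = -2.9800

For an AR(p) model X_t = c + sum_i phi_i X_{t-i} + eps_t, the
one-step-ahead conditional mean is
  E[X_{t+1} | X_t, ...] = c + sum_i phi_i X_{t+1-i}.
Substitute known values:
  E[X_{t+1} | ...] = (0.745) * (-4)
                   = -2.9800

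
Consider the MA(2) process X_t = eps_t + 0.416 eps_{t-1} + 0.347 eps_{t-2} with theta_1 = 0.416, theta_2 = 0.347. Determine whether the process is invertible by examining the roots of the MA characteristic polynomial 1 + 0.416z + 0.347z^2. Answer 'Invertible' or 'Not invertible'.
\text{Invertible}

The MA(q) characteristic polynomial is P(z) = 1 + 0.416z + 0.347z^2.
Invertibility requires all roots to lie outside the unit circle, i.e. |z| > 1 for every root.
Set 1 + (0.416) z + (0.347) z^2 = 0, i.e. a z^2 + b z + c = 0 with a = 0.347, b = 0.416, c = 1.
Discriminant D = b^2 - 4ac = (0.416)^2 - 4*(0.347)*1 = 0.173056 - (1.388) = -1.214944.
D < 0, so the roots are the complex-conjugate pair z = (-b +/- i sqrt(-D)) / (2a) = -0.5994 +/- 1.5882i.
For a conjugate pair |z|^2 = z * conj(z) = (product of roots) = c/a = 1/(0.347) = 2.881844, so |z| = sqrt(2.881844) = 1.6976 for both roots.
Moduli of all roots: 1.6976, 1.6976.
All moduli strictly greater than 1? Yes.
Verdict: Invertible.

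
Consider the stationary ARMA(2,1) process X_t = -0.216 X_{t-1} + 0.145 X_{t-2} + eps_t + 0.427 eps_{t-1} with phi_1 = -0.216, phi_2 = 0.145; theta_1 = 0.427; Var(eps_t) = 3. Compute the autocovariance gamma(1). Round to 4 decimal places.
\gamma(1) = 0.6989

Multiply the model equation by X_{t-k} and take expectations. With theta_0 = psi_0 = 1 and psi_j the MA(infinity) weights, this gives
  gamma(k) - sum_i phi_i gamma(k-i) = c_k,
  c_k = sigma^2 * sum_{j=k..q} theta_j psi_{j-k}   (c_k = 0 for k > q),
using gamma(-m) = gamma(m).
psi-weights needed (psi_j = theta_j + sum_i phi_i psi_{j-i}):
  psi_1 = theta_1 + phi_1 = 0.427 + (-0.216) = 0.211
Right-hand sides:
  c_0 = sigma^2 (1 + theta_1 psi_1) = 3 * (1 + (0.427)(0.211)) = 3 * 1.090097 = 3.270291
  c_1 = sigma^2 theta_1 = 3 * (0.427) = 1.281
  c_2 = 0
Equations for k = 0, 1, 2 (AR order 2, c_2 = 0):
  (E0) gamma(0) = phi_1 gamma(1) + phi_2 gamma(2) + c_0
  (E1) gamma(1) = phi_1 gamma(0) + phi_2 gamma(1) + c_1
  (E2) gamma(2) = phi_1 gamma(1) + phi_2 gamma(0)
From (E1): gamma(1) = A gamma(0) + B with
  A = phi_1 / (1 - phi_2) = -0.216 / 0.855 = -0.252632,   B = c_1 / (1 - phi_2) = 1.281 / 0.855 = 1.498246.
Insert (E2) into (E0): gamma(0) (1 - phi_2^2) = phi_1 (1 + phi_2) gamma(1) + c_0.
  phi_1 (1 + phi_2) = (-0.216)(1.145) = -0.24732,   1 - phi_2^2 = 0.978975.
Replace gamma(1) by A gamma(0) + B and collect gamma(0):
  gamma(0) [0.978975 - (-0.24732)(-0.252632)] = (-0.24732)(1.498246) + 3.270291
  gamma(0) * 0.916494 = 2.899745
  gamma(0) = 2.899745 / 0.916494 = 3.163953.
  gamma(1) = A gamma(0) + B = (-0.252632)(3.163953) + (1.498246) = 0.698931.
Therefore gamma(1) = 0.6989 (to 4 decimal places).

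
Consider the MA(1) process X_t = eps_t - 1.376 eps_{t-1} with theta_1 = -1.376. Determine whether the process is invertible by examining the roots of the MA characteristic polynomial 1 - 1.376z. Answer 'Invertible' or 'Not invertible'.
\text{Not invertible}

The MA(q) characteristic polynomial is P(z) = 1 - 1.376z.
Invertibility requires all roots to lie outside the unit circle, i.e. |z| > 1 for every root.
This is linear in z: 1 + (-1.376) z = 0  =>  z = -1/(-1.376) = 0.726744,  |z| = 0.726744.
Moduli of all roots: 0.7267.
All moduli strictly greater than 1? No.
Verdict: Not invertible.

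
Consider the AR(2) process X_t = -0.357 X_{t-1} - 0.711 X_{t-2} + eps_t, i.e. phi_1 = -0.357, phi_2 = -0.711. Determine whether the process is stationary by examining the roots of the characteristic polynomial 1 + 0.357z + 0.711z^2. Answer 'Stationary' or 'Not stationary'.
\text{Stationary}

The AR(p) characteristic polynomial is P(z) = 1 + 0.357z + 0.711z^2.
Stationarity requires all roots to lie outside the unit circle, i.e. |z| > 1 for every root.
Set 1 + (0.357) z + (0.711) z^2 = 0, i.e. a z^2 + b z + c = 0 with a = 0.711, b = 0.357, c = 1.
Discriminant D = b^2 - 4ac = (0.357)^2 - 4*(0.711)*1 = 0.127449 - (2.844) = -2.716551.
D < 0, so the roots are the complex-conjugate pair z = (-b +/- i sqrt(-D)) / (2a) = -0.2511 +/- 1.1591i.
For a conjugate pair |z|^2 = z * conj(z) = (product of roots) = c/a = 1/(0.711) = 1.40647, so |z| = sqrt(1.40647) = 1.1859 for both roots.
Moduli of all roots: 1.1859, 1.1859.
All moduli strictly greater than 1? Yes.
Verdict: Stationary.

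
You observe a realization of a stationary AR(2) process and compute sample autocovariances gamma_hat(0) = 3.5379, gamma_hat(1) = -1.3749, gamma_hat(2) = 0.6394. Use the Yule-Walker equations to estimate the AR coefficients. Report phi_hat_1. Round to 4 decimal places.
\hat\phi_{1} = -0.3750

The Yule-Walker equations for an AR(p) process read, in matrix form,
  Gamma_p phi = r_p,   with   (Gamma_p)_{ij} = gamma(|i - j|),
                       (r_p)_i = gamma(i),   i,j = 1..p.
Substitute the sample gammas (Toeplitz matrix and right-hand side of size 2):
  Gamma_p = [[3.5379, -1.3749], [-1.3749, 3.5379]]
  r_p     = [-1.3749, 0.6394]
Written out:
  3.5379 phi_1 - 1.3749 phi_2 = -1.3749
  -1.3749 phi_1 + 3.5379 phi_2 = 0.6394
Solve by Cramer's rule:
  det = gamma(0)^2 - gamma(1)^2 = (3.5379)^2 - (-1.3749)^2 = 12.51673641 - 1.89035001 = 10.6263864
  phi_hat_1 = [gamma(1) gamma(0) - gamma(1) gamma(2)] / det = [(-1.3749)(3.5379) - (-1.3749)(0.6394)] / 10.6263864 = -3.98514765 / 10.6263864 = -0.375
  phi_hat_2 = [gamma(0) gamma(2) - gamma(1)^2] / det = [(3.5379)(0.6394) - (-1.3749)^2] / 10.6263864 = 0.37178325 / 10.6263864 = 0.035
So phi_hat = [-0.3750, 0.0350].
Therefore phi_hat_1 = -0.3750.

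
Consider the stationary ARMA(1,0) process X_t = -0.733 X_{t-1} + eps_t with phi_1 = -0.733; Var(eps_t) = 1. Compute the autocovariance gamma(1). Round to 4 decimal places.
\gamma(1) = -1.5841

Multiply the model equation by X_{t-k} and take expectations. With theta_0 = psi_0 = 1 and psi_j the MA(infinity) weights, this gives
  gamma(k) - sum_i phi_i gamma(k-i) = c_k,
  c_k = sigma^2 * sum_{j=k..q} theta_j psi_{j-k}   (c_k = 0 for k > q),
using gamma(-m) = gamma(m).
Pure AR (q = 0): c_0 = sigma^2 = 1, c_k = 0 for k >= 1.
Equations for k = 0 and k = 1 (AR order 1):
  gamma(0) = phi_1 gamma(1) + c_0
  gamma(1) = phi_1 gamma(0) + c_1
Substituting the second into the first: gamma(0) (1 - phi_1^2) = c_0 + phi_1 c_1, so
  gamma(0) = c_0 / (1 - phi_1^2) = 1 / (1 - (-0.733)^2) = 1 / 0.462711 = 2.161176.
  gamma(1) = phi_1 gamma(0) = (-0.733)(2.161176) = -1.584142.
Therefore gamma(1) = -1.5841 (to 4 decimal places).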